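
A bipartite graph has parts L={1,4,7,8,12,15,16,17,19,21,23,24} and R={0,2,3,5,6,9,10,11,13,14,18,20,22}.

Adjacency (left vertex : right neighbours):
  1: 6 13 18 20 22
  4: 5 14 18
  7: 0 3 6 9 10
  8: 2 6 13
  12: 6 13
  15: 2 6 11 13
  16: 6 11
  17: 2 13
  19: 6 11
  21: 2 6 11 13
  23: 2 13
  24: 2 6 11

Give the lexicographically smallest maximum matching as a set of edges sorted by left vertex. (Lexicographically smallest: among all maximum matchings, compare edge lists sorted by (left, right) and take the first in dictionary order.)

|M| = 7 (so the lex-smallest maximum matching has 7 edges)
process left vertices in ascending order; for each, take the smallest-labelled available neighbour that still permits 7 edges overall, or leave it unmatched if none does
lex-smallest matching: {1-18, 4-5, 7-0, 8-2, 12-6, 15-11, 17-13}

Lex-smallest maximum matching: {(1,18), (4,5), (7,0), (8,2), (12,6), (15,11), (17,13)}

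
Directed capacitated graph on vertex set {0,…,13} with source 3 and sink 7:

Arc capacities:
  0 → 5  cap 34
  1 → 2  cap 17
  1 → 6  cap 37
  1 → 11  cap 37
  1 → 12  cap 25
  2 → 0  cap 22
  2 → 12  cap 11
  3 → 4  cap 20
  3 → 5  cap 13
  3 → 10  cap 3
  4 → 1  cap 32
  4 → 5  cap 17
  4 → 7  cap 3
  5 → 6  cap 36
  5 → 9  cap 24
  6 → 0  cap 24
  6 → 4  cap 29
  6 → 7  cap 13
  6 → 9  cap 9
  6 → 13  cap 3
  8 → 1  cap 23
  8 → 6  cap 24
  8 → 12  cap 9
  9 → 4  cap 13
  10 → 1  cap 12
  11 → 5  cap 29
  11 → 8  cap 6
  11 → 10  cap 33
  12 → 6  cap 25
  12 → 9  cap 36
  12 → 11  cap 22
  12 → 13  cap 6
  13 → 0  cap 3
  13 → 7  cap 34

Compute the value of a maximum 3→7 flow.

Maximum flow value: 25

augment #1: 3→4→7 bottleneck 3, total now 3
augment #2: 3→5→6→7 bottleneck 13, total now 16
augment #3: 3→4→1→6→13→7 bottleneck 3, total now 19
augment #4: 3→4→1→12→13→7 bottleneck 6, total now 25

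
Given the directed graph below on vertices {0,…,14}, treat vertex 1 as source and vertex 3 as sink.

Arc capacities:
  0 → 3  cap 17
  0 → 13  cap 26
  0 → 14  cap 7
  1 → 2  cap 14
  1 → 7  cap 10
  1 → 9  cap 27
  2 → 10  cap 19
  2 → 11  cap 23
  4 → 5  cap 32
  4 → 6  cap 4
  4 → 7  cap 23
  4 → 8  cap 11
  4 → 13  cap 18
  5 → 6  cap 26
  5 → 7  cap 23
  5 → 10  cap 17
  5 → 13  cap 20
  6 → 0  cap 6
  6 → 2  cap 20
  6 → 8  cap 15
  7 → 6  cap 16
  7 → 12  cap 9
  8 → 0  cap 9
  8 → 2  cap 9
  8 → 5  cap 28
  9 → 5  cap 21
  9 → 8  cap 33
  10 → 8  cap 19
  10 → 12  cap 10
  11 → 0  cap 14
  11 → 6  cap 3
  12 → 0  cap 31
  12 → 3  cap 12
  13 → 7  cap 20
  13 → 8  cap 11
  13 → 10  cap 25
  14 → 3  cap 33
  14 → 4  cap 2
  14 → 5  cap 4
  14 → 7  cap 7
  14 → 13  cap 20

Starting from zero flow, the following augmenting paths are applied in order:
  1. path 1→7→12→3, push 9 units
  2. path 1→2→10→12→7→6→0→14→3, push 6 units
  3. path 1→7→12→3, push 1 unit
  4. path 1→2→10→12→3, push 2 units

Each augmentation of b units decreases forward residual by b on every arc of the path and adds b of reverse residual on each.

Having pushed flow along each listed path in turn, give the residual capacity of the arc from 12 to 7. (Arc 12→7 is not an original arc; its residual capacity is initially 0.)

Residual capacity of (12,7): 4

after path 1 (1→7→12→3, push 9): res(12,7)=9
after path 2 (1→2→10→12→7→6→0→14→3, push 6): res(12,7)=3
after path 3 (1→7→12→3, push 1): res(12,7)=4
after path 4 (1→2→10→12→3, push 2): res(12,7)=4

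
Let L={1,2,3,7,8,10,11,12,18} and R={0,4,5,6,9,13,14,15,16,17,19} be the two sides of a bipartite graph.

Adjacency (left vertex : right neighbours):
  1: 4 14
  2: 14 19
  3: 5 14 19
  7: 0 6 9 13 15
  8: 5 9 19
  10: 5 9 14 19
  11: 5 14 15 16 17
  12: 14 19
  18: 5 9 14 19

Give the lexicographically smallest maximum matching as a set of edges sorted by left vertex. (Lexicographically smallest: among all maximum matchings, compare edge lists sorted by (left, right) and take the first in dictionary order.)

|M| = 7 (so the lex-smallest maximum matching has 7 edges)
process left vertices in ascending order; for each, take the smallest-labelled available neighbour that still permits 7 edges overall, or leave it unmatched if none does
lex-smallest matching: {1-4, 2-14, 3-5, 7-0, 8-9, 10-19, 11-15}

Lex-smallest maximum matching: {(1,4), (2,14), (3,5), (7,0), (8,9), (10,19), (11,15)}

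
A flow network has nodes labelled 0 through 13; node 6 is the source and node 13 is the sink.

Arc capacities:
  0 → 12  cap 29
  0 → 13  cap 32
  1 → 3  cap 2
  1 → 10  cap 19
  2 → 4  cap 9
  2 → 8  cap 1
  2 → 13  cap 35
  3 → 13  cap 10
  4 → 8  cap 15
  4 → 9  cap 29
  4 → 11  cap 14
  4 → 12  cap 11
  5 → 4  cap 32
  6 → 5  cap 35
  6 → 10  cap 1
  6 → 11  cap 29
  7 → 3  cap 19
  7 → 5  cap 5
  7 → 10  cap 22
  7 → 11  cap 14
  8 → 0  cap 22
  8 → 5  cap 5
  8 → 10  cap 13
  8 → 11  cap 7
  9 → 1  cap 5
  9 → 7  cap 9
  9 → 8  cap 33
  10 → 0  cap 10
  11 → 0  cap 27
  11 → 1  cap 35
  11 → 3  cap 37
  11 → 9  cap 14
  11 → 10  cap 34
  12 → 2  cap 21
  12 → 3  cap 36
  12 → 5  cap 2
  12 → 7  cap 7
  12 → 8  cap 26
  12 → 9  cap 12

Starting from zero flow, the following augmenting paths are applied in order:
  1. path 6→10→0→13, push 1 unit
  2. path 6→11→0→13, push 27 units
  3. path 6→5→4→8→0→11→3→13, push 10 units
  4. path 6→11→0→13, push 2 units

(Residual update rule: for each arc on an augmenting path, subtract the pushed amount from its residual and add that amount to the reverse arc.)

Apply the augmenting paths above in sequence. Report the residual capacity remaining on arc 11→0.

Residual capacity of (11,0): 8

after path 1 (6→10→0→13, push 1): res(11,0)=27
after path 2 (6→11→0→13, push 27): res(11,0)=0
after path 3 (6→5→4→8→0→11→3→13, push 10): res(11,0)=10
after path 4 (6→11→0→13, push 2): res(11,0)=8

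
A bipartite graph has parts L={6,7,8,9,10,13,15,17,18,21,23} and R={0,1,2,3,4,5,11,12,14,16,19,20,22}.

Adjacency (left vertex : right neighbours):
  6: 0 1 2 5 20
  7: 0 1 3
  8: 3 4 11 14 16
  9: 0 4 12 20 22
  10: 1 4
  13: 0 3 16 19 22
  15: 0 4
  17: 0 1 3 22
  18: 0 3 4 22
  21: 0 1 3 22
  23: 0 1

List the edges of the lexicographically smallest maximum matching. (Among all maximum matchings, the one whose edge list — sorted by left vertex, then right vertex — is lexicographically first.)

|M| = 9 (so the lex-smallest maximum matching has 9 edges)
process left vertices in ascending order; for each, take the smallest-labelled available neighbour that still permits 9 edges overall, or leave it unmatched if none does
lex-smallest matching: {6-2, 7-0, 8-11, 9-12, 10-1, 13-16, 15-4, 17-3, 18-22}

Lex-smallest maximum matching: {(6,2), (7,0), (8,11), (9,12), (10,1), (13,16), (15,4), (17,3), (18,22)}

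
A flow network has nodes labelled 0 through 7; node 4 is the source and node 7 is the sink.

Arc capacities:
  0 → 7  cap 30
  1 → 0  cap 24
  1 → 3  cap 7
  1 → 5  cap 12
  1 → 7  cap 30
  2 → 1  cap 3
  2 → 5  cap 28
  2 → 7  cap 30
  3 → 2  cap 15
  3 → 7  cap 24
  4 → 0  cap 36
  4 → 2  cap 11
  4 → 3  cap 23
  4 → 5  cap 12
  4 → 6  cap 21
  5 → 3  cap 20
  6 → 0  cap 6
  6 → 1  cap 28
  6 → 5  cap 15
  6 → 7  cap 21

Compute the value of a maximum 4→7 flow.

Maximum flow value: 97

augment #1: 4→0→7 bottleneck 30, total now 30
augment #2: 4→2→7 bottleneck 11, total now 41
augment #3: 4→3→7 bottleneck 23, total now 64
augment #4: 4→6→7 bottleneck 21, total now 85
augment #5: 4→5→3→7 bottleneck 1, total now 86
augment #6: 4→5→3→2→7 bottleneck 11, total now 97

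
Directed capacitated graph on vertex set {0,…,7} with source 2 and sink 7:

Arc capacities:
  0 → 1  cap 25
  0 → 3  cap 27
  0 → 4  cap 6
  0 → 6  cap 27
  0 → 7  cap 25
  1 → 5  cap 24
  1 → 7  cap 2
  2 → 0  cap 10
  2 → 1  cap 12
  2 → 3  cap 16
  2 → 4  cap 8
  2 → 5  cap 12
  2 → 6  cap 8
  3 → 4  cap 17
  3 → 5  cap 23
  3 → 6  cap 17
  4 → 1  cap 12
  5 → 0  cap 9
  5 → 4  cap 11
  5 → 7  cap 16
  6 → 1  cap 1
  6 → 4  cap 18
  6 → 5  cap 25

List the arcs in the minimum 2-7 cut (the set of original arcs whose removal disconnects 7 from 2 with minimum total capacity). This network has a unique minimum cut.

Min-cut arcs: {(1,7), (2,0), (5,0), (5,7)} (total capacity 37)

augment #1: 2→0→7 push 10
augment #2: 2→1→7 push 2
augment #3: 2→5→7 push 12
augment #4: 2→1→5→7 push 4
augment #5: 2→1→5→0→7 push 6
augment #6: 2→3→5→0→7 push 3
max flow = 37; residual-reachable set from 2 gives S-side
cut edges (S→T): {(1,7), (2,0), (5,0), (5,7)} total cap 37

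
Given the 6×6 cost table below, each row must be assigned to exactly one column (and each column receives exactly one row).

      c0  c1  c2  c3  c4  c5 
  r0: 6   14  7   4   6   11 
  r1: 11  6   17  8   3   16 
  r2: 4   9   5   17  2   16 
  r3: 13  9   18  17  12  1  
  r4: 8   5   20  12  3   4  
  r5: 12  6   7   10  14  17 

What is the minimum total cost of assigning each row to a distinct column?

Minimum assignment cost: 24

optimal assignment: row0→col3 (cost 4), row1→col4 (cost 3), row2→col0 (cost 4), row3→col5 (cost 1), row4→col1 (cost 5), row5→col2 (cost 7)
total = 4 + 3 + 4 + 1 + 5 + 7 = 24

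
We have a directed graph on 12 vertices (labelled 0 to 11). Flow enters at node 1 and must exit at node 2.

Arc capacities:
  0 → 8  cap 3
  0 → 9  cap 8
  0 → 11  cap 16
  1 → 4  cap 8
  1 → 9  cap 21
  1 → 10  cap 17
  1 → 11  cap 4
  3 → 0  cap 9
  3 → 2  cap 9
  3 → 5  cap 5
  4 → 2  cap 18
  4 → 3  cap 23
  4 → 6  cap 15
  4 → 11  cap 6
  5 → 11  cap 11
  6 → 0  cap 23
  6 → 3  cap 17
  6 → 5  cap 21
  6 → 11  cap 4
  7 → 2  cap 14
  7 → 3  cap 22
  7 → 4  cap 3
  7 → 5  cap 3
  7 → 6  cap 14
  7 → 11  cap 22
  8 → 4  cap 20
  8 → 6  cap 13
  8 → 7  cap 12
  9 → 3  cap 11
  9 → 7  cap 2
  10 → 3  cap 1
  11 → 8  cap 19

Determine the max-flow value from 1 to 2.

augment #1: 1→4→2 bottleneck 8, total now 8
augment #2: 1→9→3→2 bottleneck 9, total now 17
augment #3: 1→9→7→2 bottleneck 2, total now 19
augment #4: 1→11→8→4→2 bottleneck 4, total now 23
augment #5: 1→9→3→0→8→4→2 bottleneck 2, total now 25
augment #6: 1→10→3→0→8→4→2 bottleneck 1, total now 26

Maximum flow value: 26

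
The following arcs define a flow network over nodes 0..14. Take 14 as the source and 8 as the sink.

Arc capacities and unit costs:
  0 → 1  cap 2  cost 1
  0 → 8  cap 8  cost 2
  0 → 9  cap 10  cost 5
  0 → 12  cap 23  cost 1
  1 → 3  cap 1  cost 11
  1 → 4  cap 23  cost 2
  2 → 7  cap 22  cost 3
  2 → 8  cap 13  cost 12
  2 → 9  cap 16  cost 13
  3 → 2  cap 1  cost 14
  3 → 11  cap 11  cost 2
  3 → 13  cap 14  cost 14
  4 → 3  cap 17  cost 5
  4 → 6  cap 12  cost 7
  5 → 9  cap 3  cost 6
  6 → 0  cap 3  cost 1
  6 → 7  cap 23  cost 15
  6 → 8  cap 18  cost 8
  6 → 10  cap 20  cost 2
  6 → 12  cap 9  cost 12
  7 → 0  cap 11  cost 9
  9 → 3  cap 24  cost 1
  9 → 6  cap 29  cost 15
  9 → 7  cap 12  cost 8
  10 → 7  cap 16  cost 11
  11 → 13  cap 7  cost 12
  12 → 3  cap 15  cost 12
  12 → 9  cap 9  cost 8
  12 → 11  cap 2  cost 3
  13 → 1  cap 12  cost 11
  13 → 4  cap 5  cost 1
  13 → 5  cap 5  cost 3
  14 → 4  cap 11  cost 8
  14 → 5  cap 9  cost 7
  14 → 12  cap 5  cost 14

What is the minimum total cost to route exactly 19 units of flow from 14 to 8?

Minimum cost for 19 units: 551

shortest-cost path #1: 14→4→6→0→8 push 3 @ unit cost 18 (adds 54)
shortest-cost path #2: 14→4→6→8 push 8 @ unit cost 23 (adds 184)
shortest-cost path #3: 14→5→9→7→0→8 push 3 @ unit cost 32 (adds 96)
shortest-cost path #4: 14→12→9→7→0→8 push 2 @ unit cost 41 (adds 82)
shortest-cost path #5: 14→12→9→6→8 push 3 @ unit cost 45 (adds 135)
total cost = 551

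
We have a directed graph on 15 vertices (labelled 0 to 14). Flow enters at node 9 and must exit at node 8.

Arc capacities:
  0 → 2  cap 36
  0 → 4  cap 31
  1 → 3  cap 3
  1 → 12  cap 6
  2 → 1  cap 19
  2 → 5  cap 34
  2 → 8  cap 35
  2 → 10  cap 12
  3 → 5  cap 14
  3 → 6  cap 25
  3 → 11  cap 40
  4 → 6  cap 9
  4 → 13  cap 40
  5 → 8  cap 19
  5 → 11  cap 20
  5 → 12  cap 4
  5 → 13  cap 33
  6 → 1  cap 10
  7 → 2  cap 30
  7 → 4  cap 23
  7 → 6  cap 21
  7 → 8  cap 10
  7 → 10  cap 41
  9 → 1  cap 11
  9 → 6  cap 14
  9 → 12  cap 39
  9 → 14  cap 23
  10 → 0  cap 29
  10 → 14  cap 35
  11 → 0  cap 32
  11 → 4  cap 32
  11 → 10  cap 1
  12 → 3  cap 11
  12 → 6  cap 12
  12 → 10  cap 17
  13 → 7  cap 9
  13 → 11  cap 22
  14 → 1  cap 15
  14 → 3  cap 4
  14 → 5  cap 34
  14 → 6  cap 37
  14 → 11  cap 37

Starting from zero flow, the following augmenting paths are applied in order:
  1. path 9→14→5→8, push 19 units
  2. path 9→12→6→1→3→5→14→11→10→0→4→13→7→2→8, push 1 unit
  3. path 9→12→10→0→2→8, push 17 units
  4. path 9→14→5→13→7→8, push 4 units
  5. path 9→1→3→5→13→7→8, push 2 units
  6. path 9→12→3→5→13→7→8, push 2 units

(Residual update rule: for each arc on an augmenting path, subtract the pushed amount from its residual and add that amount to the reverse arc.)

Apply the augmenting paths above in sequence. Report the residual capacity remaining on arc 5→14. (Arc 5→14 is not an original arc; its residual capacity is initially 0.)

Residual capacity of (5,14): 22

after path 1 (9→14→5→8, push 19): res(5,14)=19
after path 2 (9→12→6→1→3→5→14→11→10→0→4→13→7→2→8, push 1): res(5,14)=18
after path 3 (9→12→10→0→2→8, push 17): res(5,14)=18
after path 4 (9→14→5→13→7→8, push 4): res(5,14)=22
after path 5 (9→1→3→5→13→7→8, push 2): res(5,14)=22
after path 6 (9→12→3→5→13→7→8, push 2): res(5,14)=22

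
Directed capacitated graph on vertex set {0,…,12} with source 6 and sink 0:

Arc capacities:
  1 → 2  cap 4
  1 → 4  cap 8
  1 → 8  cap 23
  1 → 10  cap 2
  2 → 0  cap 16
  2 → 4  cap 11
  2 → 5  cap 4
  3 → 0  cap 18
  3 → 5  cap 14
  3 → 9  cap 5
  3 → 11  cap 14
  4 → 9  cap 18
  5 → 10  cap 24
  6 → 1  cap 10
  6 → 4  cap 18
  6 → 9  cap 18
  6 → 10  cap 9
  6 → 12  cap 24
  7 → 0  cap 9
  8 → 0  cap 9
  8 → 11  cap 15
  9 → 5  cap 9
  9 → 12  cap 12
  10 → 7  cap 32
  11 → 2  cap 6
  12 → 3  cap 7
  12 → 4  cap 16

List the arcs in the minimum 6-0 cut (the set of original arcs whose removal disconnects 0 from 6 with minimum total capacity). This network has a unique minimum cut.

Min-cut arcs: {(6,1), (7,0), (12,3)} (total capacity 26)

augment #1: 6→1→2→0 push 4
augment #2: 6→1→8→0 push 6
augment #3: 6→10→7→0 push 9
augment #4: 6→12→3→0 push 7
max flow = 26; residual-reachable set from 6 gives S-side
cut edges (S→T): {(6,1), (7,0), (12,3)} total cap 26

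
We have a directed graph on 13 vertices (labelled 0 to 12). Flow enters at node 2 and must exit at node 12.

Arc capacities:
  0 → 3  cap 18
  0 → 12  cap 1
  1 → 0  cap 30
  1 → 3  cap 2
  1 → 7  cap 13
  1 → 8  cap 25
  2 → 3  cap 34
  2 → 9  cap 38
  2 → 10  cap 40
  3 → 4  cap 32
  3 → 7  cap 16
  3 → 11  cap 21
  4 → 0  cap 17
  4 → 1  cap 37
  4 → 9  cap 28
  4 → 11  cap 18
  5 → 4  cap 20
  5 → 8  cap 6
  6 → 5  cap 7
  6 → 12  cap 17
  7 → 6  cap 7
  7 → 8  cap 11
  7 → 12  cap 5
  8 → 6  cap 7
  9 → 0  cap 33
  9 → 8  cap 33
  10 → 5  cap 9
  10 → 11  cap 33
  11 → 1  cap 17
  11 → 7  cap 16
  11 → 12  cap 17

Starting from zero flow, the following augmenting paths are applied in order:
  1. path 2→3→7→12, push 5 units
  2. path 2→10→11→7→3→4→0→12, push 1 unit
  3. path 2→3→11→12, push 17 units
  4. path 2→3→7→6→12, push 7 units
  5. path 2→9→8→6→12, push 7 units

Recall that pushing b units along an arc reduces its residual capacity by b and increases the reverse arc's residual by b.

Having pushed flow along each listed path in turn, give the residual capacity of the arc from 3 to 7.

after path 1 (2→3→7→12, push 5): res(3,7)=11
after path 2 (2→10→11→7→3→4→0→12, push 1): res(3,7)=12
after path 3 (2→3→11→12, push 17): res(3,7)=12
after path 4 (2→3→7→6→12, push 7): res(3,7)=5
after path 5 (2→9→8→6→12, push 7): res(3,7)=5

Residual capacity of (3,7): 5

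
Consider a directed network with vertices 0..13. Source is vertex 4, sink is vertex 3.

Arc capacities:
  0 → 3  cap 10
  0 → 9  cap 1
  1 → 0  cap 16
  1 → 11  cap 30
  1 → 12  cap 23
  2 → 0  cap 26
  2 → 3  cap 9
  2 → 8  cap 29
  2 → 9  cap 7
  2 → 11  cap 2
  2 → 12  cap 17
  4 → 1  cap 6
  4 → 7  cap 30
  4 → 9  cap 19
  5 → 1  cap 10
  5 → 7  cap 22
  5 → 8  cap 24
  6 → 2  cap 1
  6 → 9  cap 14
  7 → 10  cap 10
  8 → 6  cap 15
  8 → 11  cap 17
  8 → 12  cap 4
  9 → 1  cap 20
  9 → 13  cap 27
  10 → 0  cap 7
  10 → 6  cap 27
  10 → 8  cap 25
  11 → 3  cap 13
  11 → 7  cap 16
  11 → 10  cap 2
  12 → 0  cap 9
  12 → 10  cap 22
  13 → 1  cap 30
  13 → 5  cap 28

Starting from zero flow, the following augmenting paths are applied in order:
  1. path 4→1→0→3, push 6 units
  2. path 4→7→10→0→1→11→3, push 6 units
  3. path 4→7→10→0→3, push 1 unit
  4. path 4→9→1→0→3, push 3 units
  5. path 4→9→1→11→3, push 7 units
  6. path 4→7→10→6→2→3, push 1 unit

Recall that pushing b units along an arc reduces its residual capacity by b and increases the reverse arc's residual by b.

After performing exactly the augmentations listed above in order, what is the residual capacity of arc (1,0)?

Residual capacity of (1,0): 13

after path 1 (4→1→0→3, push 6): res(1,0)=10
after path 2 (4→7→10→0→1→11→3, push 6): res(1,0)=16
after path 3 (4→7→10→0→3, push 1): res(1,0)=16
after path 4 (4→9→1→0→3, push 3): res(1,0)=13
after path 5 (4→9→1→11→3, push 7): res(1,0)=13
after path 6 (4→7→10→6→2→3, push 1): res(1,0)=13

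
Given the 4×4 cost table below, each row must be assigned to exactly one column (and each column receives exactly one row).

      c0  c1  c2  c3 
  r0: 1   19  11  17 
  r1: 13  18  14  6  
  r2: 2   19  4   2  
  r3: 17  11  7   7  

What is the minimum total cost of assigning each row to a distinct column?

optimal assignment: row0→col0 (cost 1), row1→col3 (cost 6), row2→col2 (cost 4), row3→col1 (cost 11)
total = 1 + 6 + 4 + 11 = 22

Minimum assignment cost: 22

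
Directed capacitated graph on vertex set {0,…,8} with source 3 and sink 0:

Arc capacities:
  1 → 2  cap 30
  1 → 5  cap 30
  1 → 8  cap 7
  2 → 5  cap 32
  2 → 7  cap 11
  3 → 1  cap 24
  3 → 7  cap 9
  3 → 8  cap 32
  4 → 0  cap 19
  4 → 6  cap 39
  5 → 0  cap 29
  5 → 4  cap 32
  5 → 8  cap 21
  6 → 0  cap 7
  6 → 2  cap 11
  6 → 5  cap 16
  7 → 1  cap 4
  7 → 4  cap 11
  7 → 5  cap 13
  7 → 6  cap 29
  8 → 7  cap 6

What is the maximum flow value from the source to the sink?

augment #1: 3→1→5→0 bottleneck 24, total now 24
augment #2: 3→7→4→0 bottleneck 9, total now 33
augment #3: 3→8→7→4→0 bottleneck 2, total now 35
augment #4: 3→8→7→5→0 bottleneck 4, total now 39

Maximum flow value: 39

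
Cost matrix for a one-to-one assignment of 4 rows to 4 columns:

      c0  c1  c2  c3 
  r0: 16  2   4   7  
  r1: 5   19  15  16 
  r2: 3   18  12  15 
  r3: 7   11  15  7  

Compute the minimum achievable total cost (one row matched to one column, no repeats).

Minimum assignment cost: 26

optimal assignment: row0→col1 (cost 2), row1→col0 (cost 5), row2→col2 (cost 12), row3→col3 (cost 7)
total = 2 + 5 + 12 + 7 = 26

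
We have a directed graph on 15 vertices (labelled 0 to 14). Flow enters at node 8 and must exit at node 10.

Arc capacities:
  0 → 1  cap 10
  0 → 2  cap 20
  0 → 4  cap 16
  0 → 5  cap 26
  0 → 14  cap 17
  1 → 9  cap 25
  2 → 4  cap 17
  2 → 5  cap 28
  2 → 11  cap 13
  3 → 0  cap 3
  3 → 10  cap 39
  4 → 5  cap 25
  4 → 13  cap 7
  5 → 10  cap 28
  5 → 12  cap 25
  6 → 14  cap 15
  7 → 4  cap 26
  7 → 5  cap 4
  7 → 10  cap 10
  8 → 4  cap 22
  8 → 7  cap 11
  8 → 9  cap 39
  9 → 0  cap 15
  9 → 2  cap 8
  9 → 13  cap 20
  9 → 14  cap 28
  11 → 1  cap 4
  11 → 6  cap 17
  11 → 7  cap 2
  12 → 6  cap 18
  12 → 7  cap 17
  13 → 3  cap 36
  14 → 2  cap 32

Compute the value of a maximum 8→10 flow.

Maximum flow value: 65

augment #1: 8→7→10 bottleneck 10, total now 10
augment #2: 8→4→5→10 bottleneck 22, total now 32
augment #3: 8→7→5→10 bottleneck 1, total now 33
augment #4: 8→9→0→5→10 bottleneck 5, total now 38
augment #5: 8→9→13→3→10 bottleneck 20, total now 58
augment #6: 8→9→0→4→13→3→10 bottleneck 7, total now 65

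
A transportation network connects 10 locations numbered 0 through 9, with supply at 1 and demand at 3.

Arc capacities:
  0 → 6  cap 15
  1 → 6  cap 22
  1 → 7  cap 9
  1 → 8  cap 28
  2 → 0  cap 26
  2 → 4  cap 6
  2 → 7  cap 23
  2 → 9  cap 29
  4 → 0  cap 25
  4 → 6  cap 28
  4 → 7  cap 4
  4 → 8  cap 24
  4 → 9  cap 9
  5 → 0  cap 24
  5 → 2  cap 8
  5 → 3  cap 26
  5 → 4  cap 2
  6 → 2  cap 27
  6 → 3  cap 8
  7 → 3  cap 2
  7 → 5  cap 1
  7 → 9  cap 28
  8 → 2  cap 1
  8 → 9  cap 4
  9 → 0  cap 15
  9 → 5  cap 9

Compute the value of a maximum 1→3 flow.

augment #1: 1→6→3 bottleneck 8, total now 8
augment #2: 1→7→3 bottleneck 2, total now 10
augment #3: 1→7→5→3 bottleneck 1, total now 11
augment #4: 1→7→9→5→3 bottleneck 6, total now 17
augment #5: 1→8→9→5→3 bottleneck 3, total now 20

Maximum flow value: 20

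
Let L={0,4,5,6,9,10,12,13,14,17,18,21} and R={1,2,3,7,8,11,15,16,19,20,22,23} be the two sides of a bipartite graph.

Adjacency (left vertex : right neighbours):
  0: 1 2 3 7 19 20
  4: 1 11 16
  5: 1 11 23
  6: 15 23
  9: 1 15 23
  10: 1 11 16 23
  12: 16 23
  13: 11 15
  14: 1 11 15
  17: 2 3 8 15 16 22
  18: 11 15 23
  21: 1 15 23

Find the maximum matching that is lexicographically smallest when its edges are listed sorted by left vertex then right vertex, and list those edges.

Lex-smallest maximum matching: {(0,2), (4,1), (5,11), (6,15), (9,23), (10,16), (17,3)}

|M| = 7 (so the lex-smallest maximum matching has 7 edges)
process left vertices in ascending order; for each, take the smallest-labelled available neighbour that still permits 7 edges overall, or leave it unmatched if none does
lex-smallest matching: {0-2, 4-1, 5-11, 6-15, 9-23, 10-16, 17-3}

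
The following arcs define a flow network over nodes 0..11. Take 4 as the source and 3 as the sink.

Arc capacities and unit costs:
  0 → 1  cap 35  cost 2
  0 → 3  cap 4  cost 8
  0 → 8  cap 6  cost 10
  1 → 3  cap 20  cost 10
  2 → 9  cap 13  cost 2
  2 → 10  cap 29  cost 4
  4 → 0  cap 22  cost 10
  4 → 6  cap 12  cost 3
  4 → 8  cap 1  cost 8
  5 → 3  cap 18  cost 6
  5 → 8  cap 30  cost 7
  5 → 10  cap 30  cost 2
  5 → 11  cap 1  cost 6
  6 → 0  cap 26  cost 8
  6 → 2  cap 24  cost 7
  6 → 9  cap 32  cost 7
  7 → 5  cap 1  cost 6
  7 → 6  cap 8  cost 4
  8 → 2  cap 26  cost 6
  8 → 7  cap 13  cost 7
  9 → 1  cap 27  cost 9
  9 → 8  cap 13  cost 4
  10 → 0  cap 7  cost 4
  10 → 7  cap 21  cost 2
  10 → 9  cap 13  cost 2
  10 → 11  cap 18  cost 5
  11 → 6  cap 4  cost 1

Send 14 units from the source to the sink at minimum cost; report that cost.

shortest-cost path #1: 4→0→3 push 4 @ unit cost 18 (adds 72)
shortest-cost path #2: 4→0→1→3 push 10 @ unit cost 22 (adds 220)
total cost = 292

Minimum cost for 14 units: 292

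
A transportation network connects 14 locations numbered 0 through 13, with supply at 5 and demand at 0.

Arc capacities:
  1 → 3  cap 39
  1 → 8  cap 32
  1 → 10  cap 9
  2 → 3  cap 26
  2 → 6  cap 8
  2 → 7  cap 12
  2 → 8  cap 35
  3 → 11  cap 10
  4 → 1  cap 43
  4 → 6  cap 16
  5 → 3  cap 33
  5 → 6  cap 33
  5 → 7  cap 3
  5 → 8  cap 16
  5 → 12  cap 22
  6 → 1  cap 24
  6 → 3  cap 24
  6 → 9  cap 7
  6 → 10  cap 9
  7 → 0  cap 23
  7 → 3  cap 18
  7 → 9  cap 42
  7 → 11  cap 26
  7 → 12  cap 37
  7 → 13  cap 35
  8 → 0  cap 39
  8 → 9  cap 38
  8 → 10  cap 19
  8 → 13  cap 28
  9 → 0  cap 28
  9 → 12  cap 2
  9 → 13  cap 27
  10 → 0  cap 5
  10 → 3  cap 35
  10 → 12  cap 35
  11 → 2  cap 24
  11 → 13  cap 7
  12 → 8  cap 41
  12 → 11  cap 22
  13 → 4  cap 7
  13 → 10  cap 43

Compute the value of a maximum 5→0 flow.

augment #1: 5→7→0 bottleneck 3, total now 3
augment #2: 5→8→0 bottleneck 16, total now 19
augment #3: 5→6→9→0 bottleneck 7, total now 26
augment #4: 5→6→10→0 bottleneck 5, total now 31
augment #5: 5→12→8→0 bottleneck 22, total now 53
augment #6: 5→6→1→8→0 bottleneck 1, total now 54
augment #7: 5→3→11→2→7→0 bottleneck 10, total now 64
augment #8: 5→6→1→8→9→0 bottleneck 20, total now 84

Maximum flow value: 84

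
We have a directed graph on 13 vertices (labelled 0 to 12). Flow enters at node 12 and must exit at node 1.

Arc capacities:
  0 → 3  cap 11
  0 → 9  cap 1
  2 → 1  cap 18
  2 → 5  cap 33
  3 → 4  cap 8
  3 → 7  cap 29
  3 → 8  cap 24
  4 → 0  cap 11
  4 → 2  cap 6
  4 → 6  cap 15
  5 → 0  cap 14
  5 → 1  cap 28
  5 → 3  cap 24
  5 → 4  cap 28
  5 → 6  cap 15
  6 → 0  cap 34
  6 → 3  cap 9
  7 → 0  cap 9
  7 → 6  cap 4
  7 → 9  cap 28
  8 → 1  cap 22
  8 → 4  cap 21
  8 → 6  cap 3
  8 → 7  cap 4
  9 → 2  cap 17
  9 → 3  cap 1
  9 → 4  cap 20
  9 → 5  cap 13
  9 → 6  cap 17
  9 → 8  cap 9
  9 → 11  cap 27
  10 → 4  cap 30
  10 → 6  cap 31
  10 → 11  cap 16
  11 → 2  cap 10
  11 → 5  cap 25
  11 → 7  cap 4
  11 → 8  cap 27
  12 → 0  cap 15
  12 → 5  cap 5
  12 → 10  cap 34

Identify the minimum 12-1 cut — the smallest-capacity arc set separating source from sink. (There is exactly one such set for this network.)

augment #1: 12→5→1 push 5
augment #2: 12→0→3→8→1 push 11
augment #3: 12→0→9→2→1 push 1
augment #4: 12→10→4→2→1 push 6
augment #5: 12→10→11→2→1 push 10
augment #6: 12→10→11→5→1 push 6
augment #7: 12→10→6→3→8→1 push 9
max flow = 48; residual-reachable set from 12 gives S-side
cut edges (S→T): {(0,3), (0,9), (4,2), (6,3), (10,11), (12,5)} total cap 48

Min-cut arcs: {(0,3), (0,9), (4,2), (6,3), (10,11), (12,5)} (total capacity 48)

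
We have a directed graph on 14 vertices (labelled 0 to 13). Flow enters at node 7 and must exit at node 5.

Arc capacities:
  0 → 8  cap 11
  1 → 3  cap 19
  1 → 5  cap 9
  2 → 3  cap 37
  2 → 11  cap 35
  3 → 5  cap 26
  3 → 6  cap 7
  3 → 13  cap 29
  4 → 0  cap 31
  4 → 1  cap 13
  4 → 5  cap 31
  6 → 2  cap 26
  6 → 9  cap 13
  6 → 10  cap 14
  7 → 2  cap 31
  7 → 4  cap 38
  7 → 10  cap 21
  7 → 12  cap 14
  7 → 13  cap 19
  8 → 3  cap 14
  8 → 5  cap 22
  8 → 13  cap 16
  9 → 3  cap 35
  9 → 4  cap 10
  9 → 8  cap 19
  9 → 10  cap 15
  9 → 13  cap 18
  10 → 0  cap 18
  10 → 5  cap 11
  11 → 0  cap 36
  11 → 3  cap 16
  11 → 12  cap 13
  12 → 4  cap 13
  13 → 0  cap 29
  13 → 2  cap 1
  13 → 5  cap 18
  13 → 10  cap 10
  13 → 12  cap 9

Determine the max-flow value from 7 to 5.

augment #1: 7→4→5 bottleneck 31, total now 31
augment #2: 7→10→5 bottleneck 11, total now 42
augment #3: 7→13→5 bottleneck 18, total now 60
augment #4: 7→2→3→5 bottleneck 26, total now 86
augment #5: 7→4→1→5 bottleneck 7, total now 93
augment #6: 7→10→0→8→5 bottleneck 10, total now 103
augment #7: 7→12→4→1→5 bottleneck 2, total now 105
augment #8: 7→13→0→8→5 bottleneck 1, total now 106
augment #9: 7→2→3→6→9→8→5 bottleneck 5, total now 111
augment #10: 7→12→4→1→3→6→9→8→5 bottleneck 2, total now 113

Maximum flow value: 113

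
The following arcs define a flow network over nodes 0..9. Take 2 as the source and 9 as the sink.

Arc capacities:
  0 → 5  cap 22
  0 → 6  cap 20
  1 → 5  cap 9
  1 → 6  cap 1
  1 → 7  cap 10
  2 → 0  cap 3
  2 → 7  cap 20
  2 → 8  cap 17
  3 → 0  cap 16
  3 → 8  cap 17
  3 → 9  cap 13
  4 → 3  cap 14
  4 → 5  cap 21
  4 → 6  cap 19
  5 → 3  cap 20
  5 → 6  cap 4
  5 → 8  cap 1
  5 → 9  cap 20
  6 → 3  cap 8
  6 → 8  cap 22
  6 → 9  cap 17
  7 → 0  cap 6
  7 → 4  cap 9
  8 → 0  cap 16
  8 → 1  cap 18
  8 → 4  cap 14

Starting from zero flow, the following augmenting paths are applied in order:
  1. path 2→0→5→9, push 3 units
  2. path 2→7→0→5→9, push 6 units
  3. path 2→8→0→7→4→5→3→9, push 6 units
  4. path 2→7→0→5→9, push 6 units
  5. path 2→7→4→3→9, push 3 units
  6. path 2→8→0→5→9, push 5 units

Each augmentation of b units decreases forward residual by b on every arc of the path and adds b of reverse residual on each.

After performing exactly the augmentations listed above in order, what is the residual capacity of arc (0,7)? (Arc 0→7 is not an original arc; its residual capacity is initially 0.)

Residual capacity of (0,7): 6

after path 1 (2→0→5→9, push 3): res(0,7)=0
after path 2 (2→7→0→5→9, push 6): res(0,7)=6
after path 3 (2→8→0→7→4→5→3→9, push 6): res(0,7)=0
after path 4 (2→7→0→5→9, push 6): res(0,7)=6
after path 5 (2→7→4→3→9, push 3): res(0,7)=6
after path 6 (2→8→0→5→9, push 5): res(0,7)=6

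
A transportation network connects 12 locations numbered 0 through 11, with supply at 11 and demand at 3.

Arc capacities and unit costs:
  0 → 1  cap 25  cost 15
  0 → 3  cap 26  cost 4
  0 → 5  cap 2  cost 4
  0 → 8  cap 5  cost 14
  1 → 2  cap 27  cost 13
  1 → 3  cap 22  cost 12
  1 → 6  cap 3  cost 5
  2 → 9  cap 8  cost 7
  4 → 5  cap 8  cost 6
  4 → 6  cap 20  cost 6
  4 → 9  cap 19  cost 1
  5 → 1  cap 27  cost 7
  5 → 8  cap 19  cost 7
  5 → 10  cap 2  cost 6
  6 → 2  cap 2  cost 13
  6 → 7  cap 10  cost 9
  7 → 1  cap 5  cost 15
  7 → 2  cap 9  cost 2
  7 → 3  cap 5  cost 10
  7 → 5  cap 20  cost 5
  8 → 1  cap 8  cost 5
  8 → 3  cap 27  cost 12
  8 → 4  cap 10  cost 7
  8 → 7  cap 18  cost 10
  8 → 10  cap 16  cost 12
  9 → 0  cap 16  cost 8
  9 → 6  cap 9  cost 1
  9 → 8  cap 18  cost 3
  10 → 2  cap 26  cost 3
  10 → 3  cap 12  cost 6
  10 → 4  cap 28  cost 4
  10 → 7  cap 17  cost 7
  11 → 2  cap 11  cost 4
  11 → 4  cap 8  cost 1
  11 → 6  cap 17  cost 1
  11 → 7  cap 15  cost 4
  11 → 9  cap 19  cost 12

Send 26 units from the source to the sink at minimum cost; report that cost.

Minimum cost for 26 units: 489

shortest-cost path #1: 11→7→3 push 5 @ unit cost 14 (adds 70)
shortest-cost path #2: 11→4→9→0→3 push 8 @ unit cost 14 (adds 112)
shortest-cost path #3: 11→7→5→10→3 push 2 @ unit cost 21 (adds 42)
shortest-cost path #4: 11→2→9→0→3 push 8 @ unit cost 23 (adds 184)
shortest-cost path #5: 11→9→8→3 push 3 @ unit cost 27 (adds 81)
total cost = 489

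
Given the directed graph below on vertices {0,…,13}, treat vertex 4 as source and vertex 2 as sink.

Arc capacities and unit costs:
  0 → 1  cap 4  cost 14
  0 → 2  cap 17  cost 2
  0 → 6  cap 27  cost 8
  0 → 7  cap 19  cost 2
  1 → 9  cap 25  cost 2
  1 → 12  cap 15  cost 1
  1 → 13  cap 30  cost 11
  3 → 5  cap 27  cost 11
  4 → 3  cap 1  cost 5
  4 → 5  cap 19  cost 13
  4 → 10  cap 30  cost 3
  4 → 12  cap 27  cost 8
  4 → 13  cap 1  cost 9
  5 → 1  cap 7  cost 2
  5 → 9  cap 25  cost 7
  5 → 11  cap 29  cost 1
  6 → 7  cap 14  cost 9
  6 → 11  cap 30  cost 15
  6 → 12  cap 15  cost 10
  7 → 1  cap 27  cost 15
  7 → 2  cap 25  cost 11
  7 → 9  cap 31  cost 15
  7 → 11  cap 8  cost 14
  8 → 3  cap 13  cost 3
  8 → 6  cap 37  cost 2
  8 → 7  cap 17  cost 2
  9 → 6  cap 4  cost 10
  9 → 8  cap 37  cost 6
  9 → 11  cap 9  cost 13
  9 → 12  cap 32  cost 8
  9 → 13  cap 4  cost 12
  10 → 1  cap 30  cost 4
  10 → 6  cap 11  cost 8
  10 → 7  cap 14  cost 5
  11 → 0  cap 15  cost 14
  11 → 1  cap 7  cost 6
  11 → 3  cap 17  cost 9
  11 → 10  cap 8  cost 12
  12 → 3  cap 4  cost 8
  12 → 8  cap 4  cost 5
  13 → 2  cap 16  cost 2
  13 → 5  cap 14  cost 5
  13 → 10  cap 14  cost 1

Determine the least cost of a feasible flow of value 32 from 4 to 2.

shortest-cost path #1: 4→13→2 push 1 @ unit cost 11 (adds 11)
shortest-cost path #2: 4→10→7→2 push 14 @ unit cost 19 (adds 266)
shortest-cost path #3: 4→10→1→13→2 push 15 @ unit cost 20 (adds 300)
shortest-cost path #4: 4→12→8→7→2 push 2 @ unit cost 26 (adds 52)
total cost = 629

Minimum cost for 32 units: 629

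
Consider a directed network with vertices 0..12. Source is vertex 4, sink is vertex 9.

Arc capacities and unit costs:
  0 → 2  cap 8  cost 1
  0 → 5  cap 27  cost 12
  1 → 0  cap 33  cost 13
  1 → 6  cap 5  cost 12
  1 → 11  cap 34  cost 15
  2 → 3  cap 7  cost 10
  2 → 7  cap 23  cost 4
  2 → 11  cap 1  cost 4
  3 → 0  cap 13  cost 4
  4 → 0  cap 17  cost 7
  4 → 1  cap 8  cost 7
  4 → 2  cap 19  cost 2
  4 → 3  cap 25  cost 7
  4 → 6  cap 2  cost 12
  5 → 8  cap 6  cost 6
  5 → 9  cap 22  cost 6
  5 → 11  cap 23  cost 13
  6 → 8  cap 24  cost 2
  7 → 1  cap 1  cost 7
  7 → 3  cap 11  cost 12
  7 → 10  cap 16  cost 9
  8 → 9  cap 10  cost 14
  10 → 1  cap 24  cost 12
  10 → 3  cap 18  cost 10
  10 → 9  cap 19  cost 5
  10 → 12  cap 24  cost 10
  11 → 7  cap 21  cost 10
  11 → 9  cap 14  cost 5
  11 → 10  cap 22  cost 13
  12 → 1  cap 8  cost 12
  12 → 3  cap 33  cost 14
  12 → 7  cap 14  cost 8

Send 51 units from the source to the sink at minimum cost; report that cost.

Minimum cost for 51 units: 1247

shortest-cost path #1: 4→2→11→9 push 1 @ unit cost 11 (adds 11)
shortest-cost path #2: 4→2→7→10→9 push 16 @ unit cost 20 (adds 320)
shortest-cost path #3: 4→0→5→9 push 17 @ unit cost 25 (adds 425)
shortest-cost path #4: 4→1→11→9 push 8 @ unit cost 27 (adds 216)
shortest-cost path #5: 4→6→8→9 push 2 @ unit cost 28 (adds 56)
shortest-cost path #6: 4→3→0→5→9 push 5 @ unit cost 29 (adds 145)
shortest-cost path #7: 4→2→7→1→11→9 push 1 @ unit cost 33 (adds 33)
shortest-cost path #8: 4→3→0→5→11→9 push 1 @ unit cost 41 (adds 41)
total cost = 1247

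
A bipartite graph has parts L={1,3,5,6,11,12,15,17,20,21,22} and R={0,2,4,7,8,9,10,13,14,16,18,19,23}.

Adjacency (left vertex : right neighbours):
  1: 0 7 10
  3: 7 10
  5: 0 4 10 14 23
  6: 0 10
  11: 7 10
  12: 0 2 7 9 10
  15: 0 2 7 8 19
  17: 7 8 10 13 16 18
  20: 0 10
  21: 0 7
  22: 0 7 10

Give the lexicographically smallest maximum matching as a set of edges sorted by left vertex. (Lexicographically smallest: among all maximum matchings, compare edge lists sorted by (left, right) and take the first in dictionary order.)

Lex-smallest maximum matching: {(1,0), (3,7), (5,4), (6,10), (12,2), (15,8), (17,13)}

|M| = 7 (so the lex-smallest maximum matching has 7 edges)
process left vertices in ascending order; for each, take the smallest-labelled available neighbour that still permits 7 edges overall, or leave it unmatched if none does
lex-smallest matching: {1-0, 3-7, 5-4, 6-10, 12-2, 15-8, 17-13}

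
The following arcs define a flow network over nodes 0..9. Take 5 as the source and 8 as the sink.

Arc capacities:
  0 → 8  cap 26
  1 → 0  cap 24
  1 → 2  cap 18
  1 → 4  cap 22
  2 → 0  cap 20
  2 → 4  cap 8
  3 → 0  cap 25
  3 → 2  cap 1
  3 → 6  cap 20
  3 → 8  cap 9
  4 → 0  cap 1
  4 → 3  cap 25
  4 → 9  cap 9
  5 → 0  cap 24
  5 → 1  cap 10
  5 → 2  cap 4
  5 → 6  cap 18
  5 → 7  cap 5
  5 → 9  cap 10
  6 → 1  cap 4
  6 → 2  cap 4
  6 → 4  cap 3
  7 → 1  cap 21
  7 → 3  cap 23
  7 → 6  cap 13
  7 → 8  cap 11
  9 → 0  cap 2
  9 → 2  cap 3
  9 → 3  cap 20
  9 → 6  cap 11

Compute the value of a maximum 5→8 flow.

augment #1: 5→0→8 bottleneck 24, total now 24
augment #2: 5→7→8 bottleneck 5, total now 29
augment #3: 5→1→0→8 bottleneck 2, total now 31
augment #4: 5→9→3→8 bottleneck 9, total now 40

Maximum flow value: 40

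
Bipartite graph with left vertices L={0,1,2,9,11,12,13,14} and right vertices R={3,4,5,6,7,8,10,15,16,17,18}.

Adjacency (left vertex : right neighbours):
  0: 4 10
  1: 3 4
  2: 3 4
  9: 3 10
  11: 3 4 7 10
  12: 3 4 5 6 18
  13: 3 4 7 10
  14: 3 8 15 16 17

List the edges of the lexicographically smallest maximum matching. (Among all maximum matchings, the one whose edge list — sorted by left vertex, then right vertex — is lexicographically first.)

Lex-smallest maximum matching: {(0,4), (1,3), (9,10), (11,7), (12,5), (14,8)}

|M| = 6 (so the lex-smallest maximum matching has 6 edges)
process left vertices in ascending order; for each, take the smallest-labelled available neighbour that still permits 6 edges overall, or leave it unmatched if none does
lex-smallest matching: {0-4, 1-3, 9-10, 11-7, 12-5, 14-8}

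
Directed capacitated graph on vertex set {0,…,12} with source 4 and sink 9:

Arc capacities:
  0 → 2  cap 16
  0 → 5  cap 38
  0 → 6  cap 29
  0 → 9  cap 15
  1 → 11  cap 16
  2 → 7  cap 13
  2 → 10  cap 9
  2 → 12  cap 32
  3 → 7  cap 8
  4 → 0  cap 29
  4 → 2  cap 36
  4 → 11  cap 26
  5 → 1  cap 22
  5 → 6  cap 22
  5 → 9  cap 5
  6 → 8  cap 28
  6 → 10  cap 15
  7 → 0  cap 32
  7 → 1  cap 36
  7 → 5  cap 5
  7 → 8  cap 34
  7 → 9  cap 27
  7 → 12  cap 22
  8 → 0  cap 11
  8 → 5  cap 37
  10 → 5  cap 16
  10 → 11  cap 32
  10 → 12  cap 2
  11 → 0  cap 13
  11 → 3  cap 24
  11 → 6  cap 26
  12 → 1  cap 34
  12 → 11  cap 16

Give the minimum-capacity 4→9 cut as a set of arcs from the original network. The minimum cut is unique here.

augment #1: 4→0→9 push 15
augment #2: 4→0→5→9 push 5
augment #3: 4→2→7→9 push 13
augment #4: 4→11→3→7→9 push 8
max flow = 41; residual-reachable set from 4 gives S-side
cut edges (S→T): {(0,9), (2,7), (3,7), (5,9)} total cap 41

Min-cut arcs: {(0,9), (2,7), (3,7), (5,9)} (total capacity 41)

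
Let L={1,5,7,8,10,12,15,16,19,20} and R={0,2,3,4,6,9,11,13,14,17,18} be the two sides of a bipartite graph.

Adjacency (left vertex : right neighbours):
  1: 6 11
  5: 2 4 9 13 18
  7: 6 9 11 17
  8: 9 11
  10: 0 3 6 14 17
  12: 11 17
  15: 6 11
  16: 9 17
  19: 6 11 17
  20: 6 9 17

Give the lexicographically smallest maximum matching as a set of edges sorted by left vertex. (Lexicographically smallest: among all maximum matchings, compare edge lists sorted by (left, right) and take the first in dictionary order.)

Lex-smallest maximum matching: {(1,6), (5,2), (7,9), (8,11), (10,0), (12,17)}

|M| = 6 (so the lex-smallest maximum matching has 6 edges)
process left vertices in ascending order; for each, take the smallest-labelled available neighbour that still permits 6 edges overall, or leave it unmatched if none does
lex-smallest matching: {1-6, 5-2, 7-9, 8-11, 10-0, 12-17}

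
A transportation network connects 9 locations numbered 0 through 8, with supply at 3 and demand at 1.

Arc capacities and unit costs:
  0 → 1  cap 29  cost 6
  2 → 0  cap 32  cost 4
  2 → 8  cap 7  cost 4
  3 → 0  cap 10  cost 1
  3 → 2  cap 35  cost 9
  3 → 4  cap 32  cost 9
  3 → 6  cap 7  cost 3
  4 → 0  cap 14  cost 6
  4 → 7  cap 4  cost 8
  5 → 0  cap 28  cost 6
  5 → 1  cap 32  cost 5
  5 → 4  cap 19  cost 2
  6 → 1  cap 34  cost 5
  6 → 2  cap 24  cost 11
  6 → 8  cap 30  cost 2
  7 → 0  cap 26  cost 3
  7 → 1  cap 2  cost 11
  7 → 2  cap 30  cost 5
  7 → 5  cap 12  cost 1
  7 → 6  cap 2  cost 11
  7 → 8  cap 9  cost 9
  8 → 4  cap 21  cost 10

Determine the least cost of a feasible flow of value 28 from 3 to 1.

Minimum cost for 28 units: 335

shortest-cost path #1: 3→0→1 push 10 @ unit cost 7 (adds 70)
shortest-cost path #2: 3→6→1 push 7 @ unit cost 8 (adds 56)
shortest-cost path #3: 3→2→0→1 push 11 @ unit cost 19 (adds 209)
total cost = 335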